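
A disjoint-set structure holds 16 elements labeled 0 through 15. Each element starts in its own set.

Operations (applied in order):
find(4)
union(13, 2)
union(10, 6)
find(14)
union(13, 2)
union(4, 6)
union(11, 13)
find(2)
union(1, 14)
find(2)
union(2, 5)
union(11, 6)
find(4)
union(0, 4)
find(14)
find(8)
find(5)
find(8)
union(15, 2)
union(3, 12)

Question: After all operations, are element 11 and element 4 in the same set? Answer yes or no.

Answer: yes

Derivation:
Step 1: find(4) -> no change; set of 4 is {4}
Step 2: union(13, 2) -> merged; set of 13 now {2, 13}
Step 3: union(10, 6) -> merged; set of 10 now {6, 10}
Step 4: find(14) -> no change; set of 14 is {14}
Step 5: union(13, 2) -> already same set; set of 13 now {2, 13}
Step 6: union(4, 6) -> merged; set of 4 now {4, 6, 10}
Step 7: union(11, 13) -> merged; set of 11 now {2, 11, 13}
Step 8: find(2) -> no change; set of 2 is {2, 11, 13}
Step 9: union(1, 14) -> merged; set of 1 now {1, 14}
Step 10: find(2) -> no change; set of 2 is {2, 11, 13}
Step 11: union(2, 5) -> merged; set of 2 now {2, 5, 11, 13}
Step 12: union(11, 6) -> merged; set of 11 now {2, 4, 5, 6, 10, 11, 13}
Step 13: find(4) -> no change; set of 4 is {2, 4, 5, 6, 10, 11, 13}
Step 14: union(0, 4) -> merged; set of 0 now {0, 2, 4, 5, 6, 10, 11, 13}
Step 15: find(14) -> no change; set of 14 is {1, 14}
Step 16: find(8) -> no change; set of 8 is {8}
Step 17: find(5) -> no change; set of 5 is {0, 2, 4, 5, 6, 10, 11, 13}
Step 18: find(8) -> no change; set of 8 is {8}
Step 19: union(15, 2) -> merged; set of 15 now {0, 2, 4, 5, 6, 10, 11, 13, 15}
Step 20: union(3, 12) -> merged; set of 3 now {3, 12}
Set of 11: {0, 2, 4, 5, 6, 10, 11, 13, 15}; 4 is a member.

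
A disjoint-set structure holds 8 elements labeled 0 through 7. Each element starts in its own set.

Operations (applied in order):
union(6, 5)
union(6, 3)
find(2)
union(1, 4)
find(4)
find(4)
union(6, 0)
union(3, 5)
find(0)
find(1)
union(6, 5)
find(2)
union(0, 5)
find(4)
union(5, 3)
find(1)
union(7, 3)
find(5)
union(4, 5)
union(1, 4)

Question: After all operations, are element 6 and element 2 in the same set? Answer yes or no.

Answer: no

Derivation:
Step 1: union(6, 5) -> merged; set of 6 now {5, 6}
Step 2: union(6, 3) -> merged; set of 6 now {3, 5, 6}
Step 3: find(2) -> no change; set of 2 is {2}
Step 4: union(1, 4) -> merged; set of 1 now {1, 4}
Step 5: find(4) -> no change; set of 4 is {1, 4}
Step 6: find(4) -> no change; set of 4 is {1, 4}
Step 7: union(6, 0) -> merged; set of 6 now {0, 3, 5, 6}
Step 8: union(3, 5) -> already same set; set of 3 now {0, 3, 5, 6}
Step 9: find(0) -> no change; set of 0 is {0, 3, 5, 6}
Step 10: find(1) -> no change; set of 1 is {1, 4}
Step 11: union(6, 5) -> already same set; set of 6 now {0, 3, 5, 6}
Step 12: find(2) -> no change; set of 2 is {2}
Step 13: union(0, 5) -> already same set; set of 0 now {0, 3, 5, 6}
Step 14: find(4) -> no change; set of 4 is {1, 4}
Step 15: union(5, 3) -> already same set; set of 5 now {0, 3, 5, 6}
Step 16: find(1) -> no change; set of 1 is {1, 4}
Step 17: union(7, 3) -> merged; set of 7 now {0, 3, 5, 6, 7}
Step 18: find(5) -> no change; set of 5 is {0, 3, 5, 6, 7}
Step 19: union(4, 5) -> merged; set of 4 now {0, 1, 3, 4, 5, 6, 7}
Step 20: union(1, 4) -> already same set; set of 1 now {0, 1, 3, 4, 5, 6, 7}
Set of 6: {0, 1, 3, 4, 5, 6, 7}; 2 is not a member.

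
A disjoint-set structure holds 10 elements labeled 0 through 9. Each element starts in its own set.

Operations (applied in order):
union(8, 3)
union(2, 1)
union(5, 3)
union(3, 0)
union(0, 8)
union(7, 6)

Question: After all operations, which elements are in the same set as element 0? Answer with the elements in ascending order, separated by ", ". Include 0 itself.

Step 1: union(8, 3) -> merged; set of 8 now {3, 8}
Step 2: union(2, 1) -> merged; set of 2 now {1, 2}
Step 3: union(5, 3) -> merged; set of 5 now {3, 5, 8}
Step 4: union(3, 0) -> merged; set of 3 now {0, 3, 5, 8}
Step 5: union(0, 8) -> already same set; set of 0 now {0, 3, 5, 8}
Step 6: union(7, 6) -> merged; set of 7 now {6, 7}
Component of 0: {0, 3, 5, 8}

Answer: 0, 3, 5, 8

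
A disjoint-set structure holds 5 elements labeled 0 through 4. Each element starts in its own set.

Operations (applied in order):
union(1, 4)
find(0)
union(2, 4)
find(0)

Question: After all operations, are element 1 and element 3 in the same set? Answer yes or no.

Answer: no

Derivation:
Step 1: union(1, 4) -> merged; set of 1 now {1, 4}
Step 2: find(0) -> no change; set of 0 is {0}
Step 3: union(2, 4) -> merged; set of 2 now {1, 2, 4}
Step 4: find(0) -> no change; set of 0 is {0}
Set of 1: {1, 2, 4}; 3 is not a member.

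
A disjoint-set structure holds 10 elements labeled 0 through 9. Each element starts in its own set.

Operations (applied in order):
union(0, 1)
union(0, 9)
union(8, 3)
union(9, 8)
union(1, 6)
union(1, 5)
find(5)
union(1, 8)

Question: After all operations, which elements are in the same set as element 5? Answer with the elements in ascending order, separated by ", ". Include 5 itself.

Answer: 0, 1, 3, 5, 6, 8, 9

Derivation:
Step 1: union(0, 1) -> merged; set of 0 now {0, 1}
Step 2: union(0, 9) -> merged; set of 0 now {0, 1, 9}
Step 3: union(8, 3) -> merged; set of 8 now {3, 8}
Step 4: union(9, 8) -> merged; set of 9 now {0, 1, 3, 8, 9}
Step 5: union(1, 6) -> merged; set of 1 now {0, 1, 3, 6, 8, 9}
Step 6: union(1, 5) -> merged; set of 1 now {0, 1, 3, 5, 6, 8, 9}
Step 7: find(5) -> no change; set of 5 is {0, 1, 3, 5, 6, 8, 9}
Step 8: union(1, 8) -> already same set; set of 1 now {0, 1, 3, 5, 6, 8, 9}
Component of 5: {0, 1, 3, 5, 6, 8, 9}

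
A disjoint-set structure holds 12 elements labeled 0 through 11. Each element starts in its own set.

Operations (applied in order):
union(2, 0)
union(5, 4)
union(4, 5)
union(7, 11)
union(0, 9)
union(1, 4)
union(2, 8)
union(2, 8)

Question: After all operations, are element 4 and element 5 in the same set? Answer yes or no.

Step 1: union(2, 0) -> merged; set of 2 now {0, 2}
Step 2: union(5, 4) -> merged; set of 5 now {4, 5}
Step 3: union(4, 5) -> already same set; set of 4 now {4, 5}
Step 4: union(7, 11) -> merged; set of 7 now {7, 11}
Step 5: union(0, 9) -> merged; set of 0 now {0, 2, 9}
Step 6: union(1, 4) -> merged; set of 1 now {1, 4, 5}
Step 7: union(2, 8) -> merged; set of 2 now {0, 2, 8, 9}
Step 8: union(2, 8) -> already same set; set of 2 now {0, 2, 8, 9}
Set of 4: {1, 4, 5}; 5 is a member.

Answer: yes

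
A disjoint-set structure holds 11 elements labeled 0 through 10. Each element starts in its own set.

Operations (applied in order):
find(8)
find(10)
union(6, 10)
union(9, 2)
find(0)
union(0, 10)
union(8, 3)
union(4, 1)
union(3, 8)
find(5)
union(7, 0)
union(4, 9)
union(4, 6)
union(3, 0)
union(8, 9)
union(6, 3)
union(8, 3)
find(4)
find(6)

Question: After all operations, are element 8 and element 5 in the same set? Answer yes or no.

Step 1: find(8) -> no change; set of 8 is {8}
Step 2: find(10) -> no change; set of 10 is {10}
Step 3: union(6, 10) -> merged; set of 6 now {6, 10}
Step 4: union(9, 2) -> merged; set of 9 now {2, 9}
Step 5: find(0) -> no change; set of 0 is {0}
Step 6: union(0, 10) -> merged; set of 0 now {0, 6, 10}
Step 7: union(8, 3) -> merged; set of 8 now {3, 8}
Step 8: union(4, 1) -> merged; set of 4 now {1, 4}
Step 9: union(3, 8) -> already same set; set of 3 now {3, 8}
Step 10: find(5) -> no change; set of 5 is {5}
Step 11: union(7, 0) -> merged; set of 7 now {0, 6, 7, 10}
Step 12: union(4, 9) -> merged; set of 4 now {1, 2, 4, 9}
Step 13: union(4, 6) -> merged; set of 4 now {0, 1, 2, 4, 6, 7, 9, 10}
Step 14: union(3, 0) -> merged; set of 3 now {0, 1, 2, 3, 4, 6, 7, 8, 9, 10}
Step 15: union(8, 9) -> already same set; set of 8 now {0, 1, 2, 3, 4, 6, 7, 8, 9, 10}
Step 16: union(6, 3) -> already same set; set of 6 now {0, 1, 2, 3, 4, 6, 7, 8, 9, 10}
Step 17: union(8, 3) -> already same set; set of 8 now {0, 1, 2, 3, 4, 6, 7, 8, 9, 10}
Step 18: find(4) -> no change; set of 4 is {0, 1, 2, 3, 4, 6, 7, 8, 9, 10}
Step 19: find(6) -> no change; set of 6 is {0, 1, 2, 3, 4, 6, 7, 8, 9, 10}
Set of 8: {0, 1, 2, 3, 4, 6, 7, 8, 9, 10}; 5 is not a member.

Answer: no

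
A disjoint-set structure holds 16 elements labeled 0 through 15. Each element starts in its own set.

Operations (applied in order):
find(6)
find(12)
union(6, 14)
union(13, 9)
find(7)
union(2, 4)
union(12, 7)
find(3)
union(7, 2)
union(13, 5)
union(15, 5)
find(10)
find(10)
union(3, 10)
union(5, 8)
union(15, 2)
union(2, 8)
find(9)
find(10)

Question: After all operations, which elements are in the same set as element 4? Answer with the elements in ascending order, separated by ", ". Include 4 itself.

Answer: 2, 4, 5, 7, 8, 9, 12, 13, 15

Derivation:
Step 1: find(6) -> no change; set of 6 is {6}
Step 2: find(12) -> no change; set of 12 is {12}
Step 3: union(6, 14) -> merged; set of 6 now {6, 14}
Step 4: union(13, 9) -> merged; set of 13 now {9, 13}
Step 5: find(7) -> no change; set of 7 is {7}
Step 6: union(2, 4) -> merged; set of 2 now {2, 4}
Step 7: union(12, 7) -> merged; set of 12 now {7, 12}
Step 8: find(3) -> no change; set of 3 is {3}
Step 9: union(7, 2) -> merged; set of 7 now {2, 4, 7, 12}
Step 10: union(13, 5) -> merged; set of 13 now {5, 9, 13}
Step 11: union(15, 5) -> merged; set of 15 now {5, 9, 13, 15}
Step 12: find(10) -> no change; set of 10 is {10}
Step 13: find(10) -> no change; set of 10 is {10}
Step 14: union(3, 10) -> merged; set of 3 now {3, 10}
Step 15: union(5, 8) -> merged; set of 5 now {5, 8, 9, 13, 15}
Step 16: union(15, 2) -> merged; set of 15 now {2, 4, 5, 7, 8, 9, 12, 13, 15}
Step 17: union(2, 8) -> already same set; set of 2 now {2, 4, 5, 7, 8, 9, 12, 13, 15}
Step 18: find(9) -> no change; set of 9 is {2, 4, 5, 7, 8, 9, 12, 13, 15}
Step 19: find(10) -> no change; set of 10 is {3, 10}
Component of 4: {2, 4, 5, 7, 8, 9, 12, 13, 15}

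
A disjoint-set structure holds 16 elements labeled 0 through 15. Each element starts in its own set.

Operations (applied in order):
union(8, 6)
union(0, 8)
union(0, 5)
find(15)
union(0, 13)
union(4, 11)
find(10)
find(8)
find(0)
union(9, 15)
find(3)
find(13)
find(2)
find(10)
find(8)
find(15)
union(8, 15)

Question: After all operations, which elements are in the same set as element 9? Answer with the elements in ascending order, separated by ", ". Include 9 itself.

Step 1: union(8, 6) -> merged; set of 8 now {6, 8}
Step 2: union(0, 8) -> merged; set of 0 now {0, 6, 8}
Step 3: union(0, 5) -> merged; set of 0 now {0, 5, 6, 8}
Step 4: find(15) -> no change; set of 15 is {15}
Step 5: union(0, 13) -> merged; set of 0 now {0, 5, 6, 8, 13}
Step 6: union(4, 11) -> merged; set of 4 now {4, 11}
Step 7: find(10) -> no change; set of 10 is {10}
Step 8: find(8) -> no change; set of 8 is {0, 5, 6, 8, 13}
Step 9: find(0) -> no change; set of 0 is {0, 5, 6, 8, 13}
Step 10: union(9, 15) -> merged; set of 9 now {9, 15}
Step 11: find(3) -> no change; set of 3 is {3}
Step 12: find(13) -> no change; set of 13 is {0, 5, 6, 8, 13}
Step 13: find(2) -> no change; set of 2 is {2}
Step 14: find(10) -> no change; set of 10 is {10}
Step 15: find(8) -> no change; set of 8 is {0, 5, 6, 8, 13}
Step 16: find(15) -> no change; set of 15 is {9, 15}
Step 17: union(8, 15) -> merged; set of 8 now {0, 5, 6, 8, 9, 13, 15}
Component of 9: {0, 5, 6, 8, 9, 13, 15}

Answer: 0, 5, 6, 8, 9, 13, 15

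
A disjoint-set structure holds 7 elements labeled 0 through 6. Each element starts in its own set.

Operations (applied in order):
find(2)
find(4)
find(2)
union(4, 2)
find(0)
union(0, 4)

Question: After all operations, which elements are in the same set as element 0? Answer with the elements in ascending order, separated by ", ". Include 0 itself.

Step 1: find(2) -> no change; set of 2 is {2}
Step 2: find(4) -> no change; set of 4 is {4}
Step 3: find(2) -> no change; set of 2 is {2}
Step 4: union(4, 2) -> merged; set of 4 now {2, 4}
Step 5: find(0) -> no change; set of 0 is {0}
Step 6: union(0, 4) -> merged; set of 0 now {0, 2, 4}
Component of 0: {0, 2, 4}

Answer: 0, 2, 4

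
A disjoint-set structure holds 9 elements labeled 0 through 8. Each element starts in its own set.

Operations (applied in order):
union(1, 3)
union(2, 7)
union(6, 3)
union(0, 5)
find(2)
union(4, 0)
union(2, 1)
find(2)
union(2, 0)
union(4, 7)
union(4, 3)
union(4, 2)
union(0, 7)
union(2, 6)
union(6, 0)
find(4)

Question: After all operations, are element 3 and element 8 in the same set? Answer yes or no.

Answer: no

Derivation:
Step 1: union(1, 3) -> merged; set of 1 now {1, 3}
Step 2: union(2, 7) -> merged; set of 2 now {2, 7}
Step 3: union(6, 3) -> merged; set of 6 now {1, 3, 6}
Step 4: union(0, 5) -> merged; set of 0 now {0, 5}
Step 5: find(2) -> no change; set of 2 is {2, 7}
Step 6: union(4, 0) -> merged; set of 4 now {0, 4, 5}
Step 7: union(2, 1) -> merged; set of 2 now {1, 2, 3, 6, 7}
Step 8: find(2) -> no change; set of 2 is {1, 2, 3, 6, 7}
Step 9: union(2, 0) -> merged; set of 2 now {0, 1, 2, 3, 4, 5, 6, 7}
Step 10: union(4, 7) -> already same set; set of 4 now {0, 1, 2, 3, 4, 5, 6, 7}
Step 11: union(4, 3) -> already same set; set of 4 now {0, 1, 2, 3, 4, 5, 6, 7}
Step 12: union(4, 2) -> already same set; set of 4 now {0, 1, 2, 3, 4, 5, 6, 7}
Step 13: union(0, 7) -> already same set; set of 0 now {0, 1, 2, 3, 4, 5, 6, 7}
Step 14: union(2, 6) -> already same set; set of 2 now {0, 1, 2, 3, 4, 5, 6, 7}
Step 15: union(6, 0) -> already same set; set of 6 now {0, 1, 2, 3, 4, 5, 6, 7}
Step 16: find(4) -> no change; set of 4 is {0, 1, 2, 3, 4, 5, 6, 7}
Set of 3: {0, 1, 2, 3, 4, 5, 6, 7}; 8 is not a member.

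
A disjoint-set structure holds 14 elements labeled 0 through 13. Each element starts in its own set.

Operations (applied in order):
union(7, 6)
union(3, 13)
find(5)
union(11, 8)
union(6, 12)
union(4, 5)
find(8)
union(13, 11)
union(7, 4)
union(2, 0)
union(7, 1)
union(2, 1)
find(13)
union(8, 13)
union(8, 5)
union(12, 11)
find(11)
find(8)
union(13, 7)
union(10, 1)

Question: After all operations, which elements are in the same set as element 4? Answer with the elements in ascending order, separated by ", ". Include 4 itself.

Step 1: union(7, 6) -> merged; set of 7 now {6, 7}
Step 2: union(3, 13) -> merged; set of 3 now {3, 13}
Step 3: find(5) -> no change; set of 5 is {5}
Step 4: union(11, 8) -> merged; set of 11 now {8, 11}
Step 5: union(6, 12) -> merged; set of 6 now {6, 7, 12}
Step 6: union(4, 5) -> merged; set of 4 now {4, 5}
Step 7: find(8) -> no change; set of 8 is {8, 11}
Step 8: union(13, 11) -> merged; set of 13 now {3, 8, 11, 13}
Step 9: union(7, 4) -> merged; set of 7 now {4, 5, 6, 7, 12}
Step 10: union(2, 0) -> merged; set of 2 now {0, 2}
Step 11: union(7, 1) -> merged; set of 7 now {1, 4, 5, 6, 7, 12}
Step 12: union(2, 1) -> merged; set of 2 now {0, 1, 2, 4, 5, 6, 7, 12}
Step 13: find(13) -> no change; set of 13 is {3, 8, 11, 13}
Step 14: union(8, 13) -> already same set; set of 8 now {3, 8, 11, 13}
Step 15: union(8, 5) -> merged; set of 8 now {0, 1, 2, 3, 4, 5, 6, 7, 8, 11, 12, 13}
Step 16: union(12, 11) -> already same set; set of 12 now {0, 1, 2, 3, 4, 5, 6, 7, 8, 11, 12, 13}
Step 17: find(11) -> no change; set of 11 is {0, 1, 2, 3, 4, 5, 6, 7, 8, 11, 12, 13}
Step 18: find(8) -> no change; set of 8 is {0, 1, 2, 3, 4, 5, 6, 7, 8, 11, 12, 13}
Step 19: union(13, 7) -> already same set; set of 13 now {0, 1, 2, 3, 4, 5, 6, 7, 8, 11, 12, 13}
Step 20: union(10, 1) -> merged; set of 10 now {0, 1, 2, 3, 4, 5, 6, 7, 8, 10, 11, 12, 13}
Component of 4: {0, 1, 2, 3, 4, 5, 6, 7, 8, 10, 11, 12, 13}

Answer: 0, 1, 2, 3, 4, 5, 6, 7, 8, 10, 11, 12, 13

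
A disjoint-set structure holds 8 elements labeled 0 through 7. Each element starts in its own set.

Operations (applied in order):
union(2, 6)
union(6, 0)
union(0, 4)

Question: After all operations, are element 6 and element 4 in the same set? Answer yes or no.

Answer: yes

Derivation:
Step 1: union(2, 6) -> merged; set of 2 now {2, 6}
Step 2: union(6, 0) -> merged; set of 6 now {0, 2, 6}
Step 3: union(0, 4) -> merged; set of 0 now {0, 2, 4, 6}
Set of 6: {0, 2, 4, 6}; 4 is a member.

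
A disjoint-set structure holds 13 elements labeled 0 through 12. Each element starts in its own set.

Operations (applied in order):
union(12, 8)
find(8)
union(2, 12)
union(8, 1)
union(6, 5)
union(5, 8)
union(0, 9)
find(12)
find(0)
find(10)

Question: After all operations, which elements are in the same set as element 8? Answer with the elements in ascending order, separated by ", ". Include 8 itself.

Answer: 1, 2, 5, 6, 8, 12

Derivation:
Step 1: union(12, 8) -> merged; set of 12 now {8, 12}
Step 2: find(8) -> no change; set of 8 is {8, 12}
Step 3: union(2, 12) -> merged; set of 2 now {2, 8, 12}
Step 4: union(8, 1) -> merged; set of 8 now {1, 2, 8, 12}
Step 5: union(6, 5) -> merged; set of 6 now {5, 6}
Step 6: union(5, 8) -> merged; set of 5 now {1, 2, 5, 6, 8, 12}
Step 7: union(0, 9) -> merged; set of 0 now {0, 9}
Step 8: find(12) -> no change; set of 12 is {1, 2, 5, 6, 8, 12}
Step 9: find(0) -> no change; set of 0 is {0, 9}
Step 10: find(10) -> no change; set of 10 is {10}
Component of 8: {1, 2, 5, 6, 8, 12}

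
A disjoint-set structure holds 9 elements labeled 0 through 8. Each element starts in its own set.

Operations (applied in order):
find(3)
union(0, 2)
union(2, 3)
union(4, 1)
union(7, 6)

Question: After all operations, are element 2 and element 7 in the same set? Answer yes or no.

Answer: no

Derivation:
Step 1: find(3) -> no change; set of 3 is {3}
Step 2: union(0, 2) -> merged; set of 0 now {0, 2}
Step 3: union(2, 3) -> merged; set of 2 now {0, 2, 3}
Step 4: union(4, 1) -> merged; set of 4 now {1, 4}
Step 5: union(7, 6) -> merged; set of 7 now {6, 7}
Set of 2: {0, 2, 3}; 7 is not a member.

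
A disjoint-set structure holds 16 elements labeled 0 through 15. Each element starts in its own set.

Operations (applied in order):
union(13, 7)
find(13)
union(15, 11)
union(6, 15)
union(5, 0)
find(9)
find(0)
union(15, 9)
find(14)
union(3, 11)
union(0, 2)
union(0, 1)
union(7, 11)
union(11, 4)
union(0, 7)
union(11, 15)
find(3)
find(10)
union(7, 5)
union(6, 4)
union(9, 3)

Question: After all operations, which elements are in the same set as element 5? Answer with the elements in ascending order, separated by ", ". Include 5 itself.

Step 1: union(13, 7) -> merged; set of 13 now {7, 13}
Step 2: find(13) -> no change; set of 13 is {7, 13}
Step 3: union(15, 11) -> merged; set of 15 now {11, 15}
Step 4: union(6, 15) -> merged; set of 6 now {6, 11, 15}
Step 5: union(5, 0) -> merged; set of 5 now {0, 5}
Step 6: find(9) -> no change; set of 9 is {9}
Step 7: find(0) -> no change; set of 0 is {0, 5}
Step 8: union(15, 9) -> merged; set of 15 now {6, 9, 11, 15}
Step 9: find(14) -> no change; set of 14 is {14}
Step 10: union(3, 11) -> merged; set of 3 now {3, 6, 9, 11, 15}
Step 11: union(0, 2) -> merged; set of 0 now {0, 2, 5}
Step 12: union(0, 1) -> merged; set of 0 now {0, 1, 2, 5}
Step 13: union(7, 11) -> merged; set of 7 now {3, 6, 7, 9, 11, 13, 15}
Step 14: union(11, 4) -> merged; set of 11 now {3, 4, 6, 7, 9, 11, 13, 15}
Step 15: union(0, 7) -> merged; set of 0 now {0, 1, 2, 3, 4, 5, 6, 7, 9, 11, 13, 15}
Step 16: union(11, 15) -> already same set; set of 11 now {0, 1, 2, 3, 4, 5, 6, 7, 9, 11, 13, 15}
Step 17: find(3) -> no change; set of 3 is {0, 1, 2, 3, 4, 5, 6, 7, 9, 11, 13, 15}
Step 18: find(10) -> no change; set of 10 is {10}
Step 19: union(7, 5) -> already same set; set of 7 now {0, 1, 2, 3, 4, 5, 6, 7, 9, 11, 13, 15}
Step 20: union(6, 4) -> already same set; set of 6 now {0, 1, 2, 3, 4, 5, 6, 7, 9, 11, 13, 15}
Step 21: union(9, 3) -> already same set; set of 9 now {0, 1, 2, 3, 4, 5, 6, 7, 9, 11, 13, 15}
Component of 5: {0, 1, 2, 3, 4, 5, 6, 7, 9, 11, 13, 15}

Answer: 0, 1, 2, 3, 4, 5, 6, 7, 9, 11, 13, 15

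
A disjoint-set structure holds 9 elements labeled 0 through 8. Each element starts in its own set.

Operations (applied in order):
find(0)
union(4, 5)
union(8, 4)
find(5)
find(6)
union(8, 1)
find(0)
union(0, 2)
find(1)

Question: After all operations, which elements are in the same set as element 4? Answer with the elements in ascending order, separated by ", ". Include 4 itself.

Step 1: find(0) -> no change; set of 0 is {0}
Step 2: union(4, 5) -> merged; set of 4 now {4, 5}
Step 3: union(8, 4) -> merged; set of 8 now {4, 5, 8}
Step 4: find(5) -> no change; set of 5 is {4, 5, 8}
Step 5: find(6) -> no change; set of 6 is {6}
Step 6: union(8, 1) -> merged; set of 8 now {1, 4, 5, 8}
Step 7: find(0) -> no change; set of 0 is {0}
Step 8: union(0, 2) -> merged; set of 0 now {0, 2}
Step 9: find(1) -> no change; set of 1 is {1, 4, 5, 8}
Component of 4: {1, 4, 5, 8}

Answer: 1, 4, 5, 8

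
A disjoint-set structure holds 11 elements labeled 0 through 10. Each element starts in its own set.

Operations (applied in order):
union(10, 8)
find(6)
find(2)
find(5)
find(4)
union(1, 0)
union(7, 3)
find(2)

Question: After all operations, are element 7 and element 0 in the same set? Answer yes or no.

Step 1: union(10, 8) -> merged; set of 10 now {8, 10}
Step 2: find(6) -> no change; set of 6 is {6}
Step 3: find(2) -> no change; set of 2 is {2}
Step 4: find(5) -> no change; set of 5 is {5}
Step 5: find(4) -> no change; set of 4 is {4}
Step 6: union(1, 0) -> merged; set of 1 now {0, 1}
Step 7: union(7, 3) -> merged; set of 7 now {3, 7}
Step 8: find(2) -> no change; set of 2 is {2}
Set of 7: {3, 7}; 0 is not a member.

Answer: no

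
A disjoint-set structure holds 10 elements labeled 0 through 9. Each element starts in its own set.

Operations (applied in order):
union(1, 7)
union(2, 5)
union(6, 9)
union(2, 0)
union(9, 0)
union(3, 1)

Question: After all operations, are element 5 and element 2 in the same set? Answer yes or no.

Step 1: union(1, 7) -> merged; set of 1 now {1, 7}
Step 2: union(2, 5) -> merged; set of 2 now {2, 5}
Step 3: union(6, 9) -> merged; set of 6 now {6, 9}
Step 4: union(2, 0) -> merged; set of 2 now {0, 2, 5}
Step 5: union(9, 0) -> merged; set of 9 now {0, 2, 5, 6, 9}
Step 6: union(3, 1) -> merged; set of 3 now {1, 3, 7}
Set of 5: {0, 2, 5, 6, 9}; 2 is a member.

Answer: yes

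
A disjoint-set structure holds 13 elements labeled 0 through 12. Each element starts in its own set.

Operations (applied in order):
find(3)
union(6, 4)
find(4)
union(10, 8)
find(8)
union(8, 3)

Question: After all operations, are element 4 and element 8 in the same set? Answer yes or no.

Step 1: find(3) -> no change; set of 3 is {3}
Step 2: union(6, 4) -> merged; set of 6 now {4, 6}
Step 3: find(4) -> no change; set of 4 is {4, 6}
Step 4: union(10, 8) -> merged; set of 10 now {8, 10}
Step 5: find(8) -> no change; set of 8 is {8, 10}
Step 6: union(8, 3) -> merged; set of 8 now {3, 8, 10}
Set of 4: {4, 6}; 8 is not a member.

Answer: no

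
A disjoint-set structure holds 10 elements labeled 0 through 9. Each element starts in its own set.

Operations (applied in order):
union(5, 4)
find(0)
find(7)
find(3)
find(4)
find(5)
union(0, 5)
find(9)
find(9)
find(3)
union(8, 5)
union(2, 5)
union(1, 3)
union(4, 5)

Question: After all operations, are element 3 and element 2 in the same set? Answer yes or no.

Step 1: union(5, 4) -> merged; set of 5 now {4, 5}
Step 2: find(0) -> no change; set of 0 is {0}
Step 3: find(7) -> no change; set of 7 is {7}
Step 4: find(3) -> no change; set of 3 is {3}
Step 5: find(4) -> no change; set of 4 is {4, 5}
Step 6: find(5) -> no change; set of 5 is {4, 5}
Step 7: union(0, 5) -> merged; set of 0 now {0, 4, 5}
Step 8: find(9) -> no change; set of 9 is {9}
Step 9: find(9) -> no change; set of 9 is {9}
Step 10: find(3) -> no change; set of 3 is {3}
Step 11: union(8, 5) -> merged; set of 8 now {0, 4, 5, 8}
Step 12: union(2, 5) -> merged; set of 2 now {0, 2, 4, 5, 8}
Step 13: union(1, 3) -> merged; set of 1 now {1, 3}
Step 14: union(4, 5) -> already same set; set of 4 now {0, 2, 4, 5, 8}
Set of 3: {1, 3}; 2 is not a member.

Answer: no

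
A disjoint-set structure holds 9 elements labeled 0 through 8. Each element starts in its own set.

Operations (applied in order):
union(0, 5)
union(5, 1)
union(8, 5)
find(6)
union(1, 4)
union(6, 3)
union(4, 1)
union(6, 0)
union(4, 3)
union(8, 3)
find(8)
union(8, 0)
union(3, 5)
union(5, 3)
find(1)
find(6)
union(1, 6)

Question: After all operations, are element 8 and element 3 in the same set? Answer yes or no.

Step 1: union(0, 5) -> merged; set of 0 now {0, 5}
Step 2: union(5, 1) -> merged; set of 5 now {0, 1, 5}
Step 3: union(8, 5) -> merged; set of 8 now {0, 1, 5, 8}
Step 4: find(6) -> no change; set of 6 is {6}
Step 5: union(1, 4) -> merged; set of 1 now {0, 1, 4, 5, 8}
Step 6: union(6, 3) -> merged; set of 6 now {3, 6}
Step 7: union(4, 1) -> already same set; set of 4 now {0, 1, 4, 5, 8}
Step 8: union(6, 0) -> merged; set of 6 now {0, 1, 3, 4, 5, 6, 8}
Step 9: union(4, 3) -> already same set; set of 4 now {0, 1, 3, 4, 5, 6, 8}
Step 10: union(8, 3) -> already same set; set of 8 now {0, 1, 3, 4, 5, 6, 8}
Step 11: find(8) -> no change; set of 8 is {0, 1, 3, 4, 5, 6, 8}
Step 12: union(8, 0) -> already same set; set of 8 now {0, 1, 3, 4, 5, 6, 8}
Step 13: union(3, 5) -> already same set; set of 3 now {0, 1, 3, 4, 5, 6, 8}
Step 14: union(5, 3) -> already same set; set of 5 now {0, 1, 3, 4, 5, 6, 8}
Step 15: find(1) -> no change; set of 1 is {0, 1, 3, 4, 5, 6, 8}
Step 16: find(6) -> no change; set of 6 is {0, 1, 3, 4, 5, 6, 8}
Step 17: union(1, 6) -> already same set; set of 1 now {0, 1, 3, 4, 5, 6, 8}
Set of 8: {0, 1, 3, 4, 5, 6, 8}; 3 is a member.

Answer: yes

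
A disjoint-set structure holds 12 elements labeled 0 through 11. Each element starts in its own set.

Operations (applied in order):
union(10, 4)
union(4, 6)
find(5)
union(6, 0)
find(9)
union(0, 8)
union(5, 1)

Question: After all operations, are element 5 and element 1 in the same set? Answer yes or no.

Step 1: union(10, 4) -> merged; set of 10 now {4, 10}
Step 2: union(4, 6) -> merged; set of 4 now {4, 6, 10}
Step 3: find(5) -> no change; set of 5 is {5}
Step 4: union(6, 0) -> merged; set of 6 now {0, 4, 6, 10}
Step 5: find(9) -> no change; set of 9 is {9}
Step 6: union(0, 8) -> merged; set of 0 now {0, 4, 6, 8, 10}
Step 7: union(5, 1) -> merged; set of 5 now {1, 5}
Set of 5: {1, 5}; 1 is a member.

Answer: yes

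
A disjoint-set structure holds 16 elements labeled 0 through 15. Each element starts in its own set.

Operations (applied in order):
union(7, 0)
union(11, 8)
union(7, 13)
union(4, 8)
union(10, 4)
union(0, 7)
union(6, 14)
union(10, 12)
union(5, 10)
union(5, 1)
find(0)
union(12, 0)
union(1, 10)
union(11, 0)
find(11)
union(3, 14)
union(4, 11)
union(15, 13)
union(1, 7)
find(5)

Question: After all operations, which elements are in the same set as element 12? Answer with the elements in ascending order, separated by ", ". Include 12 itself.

Step 1: union(7, 0) -> merged; set of 7 now {0, 7}
Step 2: union(11, 8) -> merged; set of 11 now {8, 11}
Step 3: union(7, 13) -> merged; set of 7 now {0, 7, 13}
Step 4: union(4, 8) -> merged; set of 4 now {4, 8, 11}
Step 5: union(10, 4) -> merged; set of 10 now {4, 8, 10, 11}
Step 6: union(0, 7) -> already same set; set of 0 now {0, 7, 13}
Step 7: union(6, 14) -> merged; set of 6 now {6, 14}
Step 8: union(10, 12) -> merged; set of 10 now {4, 8, 10, 11, 12}
Step 9: union(5, 10) -> merged; set of 5 now {4, 5, 8, 10, 11, 12}
Step 10: union(5, 1) -> merged; set of 5 now {1, 4, 5, 8, 10, 11, 12}
Step 11: find(0) -> no change; set of 0 is {0, 7, 13}
Step 12: union(12, 0) -> merged; set of 12 now {0, 1, 4, 5, 7, 8, 10, 11, 12, 13}
Step 13: union(1, 10) -> already same set; set of 1 now {0, 1, 4, 5, 7, 8, 10, 11, 12, 13}
Step 14: union(11, 0) -> already same set; set of 11 now {0, 1, 4, 5, 7, 8, 10, 11, 12, 13}
Step 15: find(11) -> no change; set of 11 is {0, 1, 4, 5, 7, 8, 10, 11, 12, 13}
Step 16: union(3, 14) -> merged; set of 3 now {3, 6, 14}
Step 17: union(4, 11) -> already same set; set of 4 now {0, 1, 4, 5, 7, 8, 10, 11, 12, 13}
Step 18: union(15, 13) -> merged; set of 15 now {0, 1, 4, 5, 7, 8, 10, 11, 12, 13, 15}
Step 19: union(1, 7) -> already same set; set of 1 now {0, 1, 4, 5, 7, 8, 10, 11, 12, 13, 15}
Step 20: find(5) -> no change; set of 5 is {0, 1, 4, 5, 7, 8, 10, 11, 12, 13, 15}
Component of 12: {0, 1, 4, 5, 7, 8, 10, 11, 12, 13, 15}

Answer: 0, 1, 4, 5, 7, 8, 10, 11, 12, 13, 15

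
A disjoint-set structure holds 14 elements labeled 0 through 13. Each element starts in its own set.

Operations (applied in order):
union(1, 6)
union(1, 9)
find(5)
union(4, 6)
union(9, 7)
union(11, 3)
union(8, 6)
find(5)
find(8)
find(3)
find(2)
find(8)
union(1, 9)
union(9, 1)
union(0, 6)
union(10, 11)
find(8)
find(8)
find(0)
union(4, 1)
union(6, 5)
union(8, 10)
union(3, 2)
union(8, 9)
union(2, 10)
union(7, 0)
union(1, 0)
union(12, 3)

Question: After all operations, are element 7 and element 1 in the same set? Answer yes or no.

Answer: yes

Derivation:
Step 1: union(1, 6) -> merged; set of 1 now {1, 6}
Step 2: union(1, 9) -> merged; set of 1 now {1, 6, 9}
Step 3: find(5) -> no change; set of 5 is {5}
Step 4: union(4, 6) -> merged; set of 4 now {1, 4, 6, 9}
Step 5: union(9, 7) -> merged; set of 9 now {1, 4, 6, 7, 9}
Step 6: union(11, 3) -> merged; set of 11 now {3, 11}
Step 7: union(8, 6) -> merged; set of 8 now {1, 4, 6, 7, 8, 9}
Step 8: find(5) -> no change; set of 5 is {5}
Step 9: find(8) -> no change; set of 8 is {1, 4, 6, 7, 8, 9}
Step 10: find(3) -> no change; set of 3 is {3, 11}
Step 11: find(2) -> no change; set of 2 is {2}
Step 12: find(8) -> no change; set of 8 is {1, 4, 6, 7, 8, 9}
Step 13: union(1, 9) -> already same set; set of 1 now {1, 4, 6, 7, 8, 9}
Step 14: union(9, 1) -> already same set; set of 9 now {1, 4, 6, 7, 8, 9}
Step 15: union(0, 6) -> merged; set of 0 now {0, 1, 4, 6, 7, 8, 9}
Step 16: union(10, 11) -> merged; set of 10 now {3, 10, 11}
Step 17: find(8) -> no change; set of 8 is {0, 1, 4, 6, 7, 8, 9}
Step 18: find(8) -> no change; set of 8 is {0, 1, 4, 6, 7, 8, 9}
Step 19: find(0) -> no change; set of 0 is {0, 1, 4, 6, 7, 8, 9}
Step 20: union(4, 1) -> already same set; set of 4 now {0, 1, 4, 6, 7, 8, 9}
Step 21: union(6, 5) -> merged; set of 6 now {0, 1, 4, 5, 6, 7, 8, 9}
Step 22: union(8, 10) -> merged; set of 8 now {0, 1, 3, 4, 5, 6, 7, 8, 9, 10, 11}
Step 23: union(3, 2) -> merged; set of 3 now {0, 1, 2, 3, 4, 5, 6, 7, 8, 9, 10, 11}
Step 24: union(8, 9) -> already same set; set of 8 now {0, 1, 2, 3, 4, 5, 6, 7, 8, 9, 10, 11}
Step 25: union(2, 10) -> already same set; set of 2 now {0, 1, 2, 3, 4, 5, 6, 7, 8, 9, 10, 11}
Step 26: union(7, 0) -> already same set; set of 7 now {0, 1, 2, 3, 4, 5, 6, 7, 8, 9, 10, 11}
Step 27: union(1, 0) -> already same set; set of 1 now {0, 1, 2, 3, 4, 5, 6, 7, 8, 9, 10, 11}
Step 28: union(12, 3) -> merged; set of 12 now {0, 1, 2, 3, 4, 5, 6, 7, 8, 9, 10, 11, 12}
Set of 7: {0, 1, 2, 3, 4, 5, 6, 7, 8, 9, 10, 11, 12}; 1 is a member.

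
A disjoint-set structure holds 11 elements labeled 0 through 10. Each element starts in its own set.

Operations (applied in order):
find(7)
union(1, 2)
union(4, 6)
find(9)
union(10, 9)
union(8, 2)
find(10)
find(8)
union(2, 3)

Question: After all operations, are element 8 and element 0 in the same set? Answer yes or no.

Step 1: find(7) -> no change; set of 7 is {7}
Step 2: union(1, 2) -> merged; set of 1 now {1, 2}
Step 3: union(4, 6) -> merged; set of 4 now {4, 6}
Step 4: find(9) -> no change; set of 9 is {9}
Step 5: union(10, 9) -> merged; set of 10 now {9, 10}
Step 6: union(8, 2) -> merged; set of 8 now {1, 2, 8}
Step 7: find(10) -> no change; set of 10 is {9, 10}
Step 8: find(8) -> no change; set of 8 is {1, 2, 8}
Step 9: union(2, 3) -> merged; set of 2 now {1, 2, 3, 8}
Set of 8: {1, 2, 3, 8}; 0 is not a member.

Answer: no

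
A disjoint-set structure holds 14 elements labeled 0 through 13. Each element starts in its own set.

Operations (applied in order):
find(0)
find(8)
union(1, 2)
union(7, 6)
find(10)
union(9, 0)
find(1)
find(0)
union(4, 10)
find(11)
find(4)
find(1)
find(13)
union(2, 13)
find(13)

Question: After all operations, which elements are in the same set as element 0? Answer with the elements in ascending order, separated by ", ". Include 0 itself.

Answer: 0, 9

Derivation:
Step 1: find(0) -> no change; set of 0 is {0}
Step 2: find(8) -> no change; set of 8 is {8}
Step 3: union(1, 2) -> merged; set of 1 now {1, 2}
Step 4: union(7, 6) -> merged; set of 7 now {6, 7}
Step 5: find(10) -> no change; set of 10 is {10}
Step 6: union(9, 0) -> merged; set of 9 now {0, 9}
Step 7: find(1) -> no change; set of 1 is {1, 2}
Step 8: find(0) -> no change; set of 0 is {0, 9}
Step 9: union(4, 10) -> merged; set of 4 now {4, 10}
Step 10: find(11) -> no change; set of 11 is {11}
Step 11: find(4) -> no change; set of 4 is {4, 10}
Step 12: find(1) -> no change; set of 1 is {1, 2}
Step 13: find(13) -> no change; set of 13 is {13}
Step 14: union(2, 13) -> merged; set of 2 now {1, 2, 13}
Step 15: find(13) -> no change; set of 13 is {1, 2, 13}
Component of 0: {0, 9}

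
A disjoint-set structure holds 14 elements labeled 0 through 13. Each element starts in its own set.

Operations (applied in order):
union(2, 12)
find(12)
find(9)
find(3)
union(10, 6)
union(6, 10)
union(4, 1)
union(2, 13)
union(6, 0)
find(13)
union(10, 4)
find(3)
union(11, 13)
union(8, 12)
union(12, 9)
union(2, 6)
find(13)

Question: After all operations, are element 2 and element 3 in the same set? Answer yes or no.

Step 1: union(2, 12) -> merged; set of 2 now {2, 12}
Step 2: find(12) -> no change; set of 12 is {2, 12}
Step 3: find(9) -> no change; set of 9 is {9}
Step 4: find(3) -> no change; set of 3 is {3}
Step 5: union(10, 6) -> merged; set of 10 now {6, 10}
Step 6: union(6, 10) -> already same set; set of 6 now {6, 10}
Step 7: union(4, 1) -> merged; set of 4 now {1, 4}
Step 8: union(2, 13) -> merged; set of 2 now {2, 12, 13}
Step 9: union(6, 0) -> merged; set of 6 now {0, 6, 10}
Step 10: find(13) -> no change; set of 13 is {2, 12, 13}
Step 11: union(10, 4) -> merged; set of 10 now {0, 1, 4, 6, 10}
Step 12: find(3) -> no change; set of 3 is {3}
Step 13: union(11, 13) -> merged; set of 11 now {2, 11, 12, 13}
Step 14: union(8, 12) -> merged; set of 8 now {2, 8, 11, 12, 13}
Step 15: union(12, 9) -> merged; set of 12 now {2, 8, 9, 11, 12, 13}
Step 16: union(2, 6) -> merged; set of 2 now {0, 1, 2, 4, 6, 8, 9, 10, 11, 12, 13}
Step 17: find(13) -> no change; set of 13 is {0, 1, 2, 4, 6, 8, 9, 10, 11, 12, 13}
Set of 2: {0, 1, 2, 4, 6, 8, 9, 10, 11, 12, 13}; 3 is not a member.

Answer: no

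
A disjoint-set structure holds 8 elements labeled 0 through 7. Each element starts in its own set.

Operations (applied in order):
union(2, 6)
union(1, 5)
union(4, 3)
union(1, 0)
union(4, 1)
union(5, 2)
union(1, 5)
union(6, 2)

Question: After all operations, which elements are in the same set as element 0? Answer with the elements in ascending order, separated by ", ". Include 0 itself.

Step 1: union(2, 6) -> merged; set of 2 now {2, 6}
Step 2: union(1, 5) -> merged; set of 1 now {1, 5}
Step 3: union(4, 3) -> merged; set of 4 now {3, 4}
Step 4: union(1, 0) -> merged; set of 1 now {0, 1, 5}
Step 5: union(4, 1) -> merged; set of 4 now {0, 1, 3, 4, 5}
Step 6: union(5, 2) -> merged; set of 5 now {0, 1, 2, 3, 4, 5, 6}
Step 7: union(1, 5) -> already same set; set of 1 now {0, 1, 2, 3, 4, 5, 6}
Step 8: union(6, 2) -> already same set; set of 6 now {0, 1, 2, 3, 4, 5, 6}
Component of 0: {0, 1, 2, 3, 4, 5, 6}

Answer: 0, 1, 2, 3, 4, 5, 6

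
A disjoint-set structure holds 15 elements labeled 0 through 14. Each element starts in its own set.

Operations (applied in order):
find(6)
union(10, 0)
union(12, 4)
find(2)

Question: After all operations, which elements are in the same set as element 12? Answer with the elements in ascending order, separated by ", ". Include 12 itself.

Step 1: find(6) -> no change; set of 6 is {6}
Step 2: union(10, 0) -> merged; set of 10 now {0, 10}
Step 3: union(12, 4) -> merged; set of 12 now {4, 12}
Step 4: find(2) -> no change; set of 2 is {2}
Component of 12: {4, 12}

Answer: 4, 12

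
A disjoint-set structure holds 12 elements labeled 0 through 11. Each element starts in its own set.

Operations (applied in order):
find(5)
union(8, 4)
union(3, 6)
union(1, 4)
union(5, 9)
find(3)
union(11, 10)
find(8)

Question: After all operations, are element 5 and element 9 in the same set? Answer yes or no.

Step 1: find(5) -> no change; set of 5 is {5}
Step 2: union(8, 4) -> merged; set of 8 now {4, 8}
Step 3: union(3, 6) -> merged; set of 3 now {3, 6}
Step 4: union(1, 4) -> merged; set of 1 now {1, 4, 8}
Step 5: union(5, 9) -> merged; set of 5 now {5, 9}
Step 6: find(3) -> no change; set of 3 is {3, 6}
Step 7: union(11, 10) -> merged; set of 11 now {10, 11}
Step 8: find(8) -> no change; set of 8 is {1, 4, 8}
Set of 5: {5, 9}; 9 is a member.

Answer: yes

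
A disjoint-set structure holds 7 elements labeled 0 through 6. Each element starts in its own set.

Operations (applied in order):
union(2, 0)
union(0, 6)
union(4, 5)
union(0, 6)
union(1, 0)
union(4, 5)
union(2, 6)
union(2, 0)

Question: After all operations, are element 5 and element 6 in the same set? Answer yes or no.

Step 1: union(2, 0) -> merged; set of 2 now {0, 2}
Step 2: union(0, 6) -> merged; set of 0 now {0, 2, 6}
Step 3: union(4, 5) -> merged; set of 4 now {4, 5}
Step 4: union(0, 6) -> already same set; set of 0 now {0, 2, 6}
Step 5: union(1, 0) -> merged; set of 1 now {0, 1, 2, 6}
Step 6: union(4, 5) -> already same set; set of 4 now {4, 5}
Step 7: union(2, 6) -> already same set; set of 2 now {0, 1, 2, 6}
Step 8: union(2, 0) -> already same set; set of 2 now {0, 1, 2, 6}
Set of 5: {4, 5}; 6 is not a member.

Answer: no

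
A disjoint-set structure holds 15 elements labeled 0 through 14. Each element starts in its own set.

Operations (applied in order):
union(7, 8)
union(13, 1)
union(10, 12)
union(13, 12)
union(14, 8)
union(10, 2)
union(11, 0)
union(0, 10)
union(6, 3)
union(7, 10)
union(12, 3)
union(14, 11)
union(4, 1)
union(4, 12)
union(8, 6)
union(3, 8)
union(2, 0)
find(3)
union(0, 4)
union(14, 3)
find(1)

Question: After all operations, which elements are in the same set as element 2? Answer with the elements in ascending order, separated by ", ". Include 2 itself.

Answer: 0, 1, 2, 3, 4, 6, 7, 8, 10, 11, 12, 13, 14

Derivation:
Step 1: union(7, 8) -> merged; set of 7 now {7, 8}
Step 2: union(13, 1) -> merged; set of 13 now {1, 13}
Step 3: union(10, 12) -> merged; set of 10 now {10, 12}
Step 4: union(13, 12) -> merged; set of 13 now {1, 10, 12, 13}
Step 5: union(14, 8) -> merged; set of 14 now {7, 8, 14}
Step 6: union(10, 2) -> merged; set of 10 now {1, 2, 10, 12, 13}
Step 7: union(11, 0) -> merged; set of 11 now {0, 11}
Step 8: union(0, 10) -> merged; set of 0 now {0, 1, 2, 10, 11, 12, 13}
Step 9: union(6, 3) -> merged; set of 6 now {3, 6}
Step 10: union(7, 10) -> merged; set of 7 now {0, 1, 2, 7, 8, 10, 11, 12, 13, 14}
Step 11: union(12, 3) -> merged; set of 12 now {0, 1, 2, 3, 6, 7, 8, 10, 11, 12, 13, 14}
Step 12: union(14, 11) -> already same set; set of 14 now {0, 1, 2, 3, 6, 7, 8, 10, 11, 12, 13, 14}
Step 13: union(4, 1) -> merged; set of 4 now {0, 1, 2, 3, 4, 6, 7, 8, 10, 11, 12, 13, 14}
Step 14: union(4, 12) -> already same set; set of 4 now {0, 1, 2, 3, 4, 6, 7, 8, 10, 11, 12, 13, 14}
Step 15: union(8, 6) -> already same set; set of 8 now {0, 1, 2, 3, 4, 6, 7, 8, 10, 11, 12, 13, 14}
Step 16: union(3, 8) -> already same set; set of 3 now {0, 1, 2, 3, 4, 6, 7, 8, 10, 11, 12, 13, 14}
Step 17: union(2, 0) -> already same set; set of 2 now {0, 1, 2, 3, 4, 6, 7, 8, 10, 11, 12, 13, 14}
Step 18: find(3) -> no change; set of 3 is {0, 1, 2, 3, 4, 6, 7, 8, 10, 11, 12, 13, 14}
Step 19: union(0, 4) -> already same set; set of 0 now {0, 1, 2, 3, 4, 6, 7, 8, 10, 11, 12, 13, 14}
Step 20: union(14, 3) -> already same set; set of 14 now {0, 1, 2, 3, 4, 6, 7, 8, 10, 11, 12, 13, 14}
Step 21: find(1) -> no change; set of 1 is {0, 1, 2, 3, 4, 6, 7, 8, 10, 11, 12, 13, 14}
Component of 2: {0, 1, 2, 3, 4, 6, 7, 8, 10, 11, 12, 13, 14}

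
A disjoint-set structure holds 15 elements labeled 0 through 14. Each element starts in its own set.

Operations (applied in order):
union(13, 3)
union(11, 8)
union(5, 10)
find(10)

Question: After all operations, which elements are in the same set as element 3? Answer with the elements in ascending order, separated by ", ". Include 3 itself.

Answer: 3, 13

Derivation:
Step 1: union(13, 3) -> merged; set of 13 now {3, 13}
Step 2: union(11, 8) -> merged; set of 11 now {8, 11}
Step 3: union(5, 10) -> merged; set of 5 now {5, 10}
Step 4: find(10) -> no change; set of 10 is {5, 10}
Component of 3: {3, 13}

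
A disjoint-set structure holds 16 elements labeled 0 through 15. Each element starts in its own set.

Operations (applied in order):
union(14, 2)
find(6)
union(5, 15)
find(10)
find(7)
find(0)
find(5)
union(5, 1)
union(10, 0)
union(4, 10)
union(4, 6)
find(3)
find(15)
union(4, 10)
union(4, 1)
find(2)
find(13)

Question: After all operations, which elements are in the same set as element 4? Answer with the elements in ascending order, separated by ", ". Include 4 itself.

Answer: 0, 1, 4, 5, 6, 10, 15

Derivation:
Step 1: union(14, 2) -> merged; set of 14 now {2, 14}
Step 2: find(6) -> no change; set of 6 is {6}
Step 3: union(5, 15) -> merged; set of 5 now {5, 15}
Step 4: find(10) -> no change; set of 10 is {10}
Step 5: find(7) -> no change; set of 7 is {7}
Step 6: find(0) -> no change; set of 0 is {0}
Step 7: find(5) -> no change; set of 5 is {5, 15}
Step 8: union(5, 1) -> merged; set of 5 now {1, 5, 15}
Step 9: union(10, 0) -> merged; set of 10 now {0, 10}
Step 10: union(4, 10) -> merged; set of 4 now {0, 4, 10}
Step 11: union(4, 6) -> merged; set of 4 now {0, 4, 6, 10}
Step 12: find(3) -> no change; set of 3 is {3}
Step 13: find(15) -> no change; set of 15 is {1, 5, 15}
Step 14: union(4, 10) -> already same set; set of 4 now {0, 4, 6, 10}
Step 15: union(4, 1) -> merged; set of 4 now {0, 1, 4, 5, 6, 10, 15}
Step 16: find(2) -> no change; set of 2 is {2, 14}
Step 17: find(13) -> no change; set of 13 is {13}
Component of 4: {0, 1, 4, 5, 6, 10, 15}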